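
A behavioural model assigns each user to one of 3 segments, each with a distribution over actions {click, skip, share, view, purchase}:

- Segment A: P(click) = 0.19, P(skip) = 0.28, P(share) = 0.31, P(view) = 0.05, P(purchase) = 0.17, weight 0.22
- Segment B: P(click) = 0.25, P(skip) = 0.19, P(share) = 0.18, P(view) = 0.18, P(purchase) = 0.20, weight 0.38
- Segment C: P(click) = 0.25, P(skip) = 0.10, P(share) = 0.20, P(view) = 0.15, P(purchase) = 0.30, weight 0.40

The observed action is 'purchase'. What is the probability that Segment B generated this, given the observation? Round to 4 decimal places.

0.3256

Apply Bayes' rule: the posterior for each component is proportional to its prior times its likelihood at x.
Evaluate each component's likelihood at the observed value:
  p_A = 0.17
  p_B = 0.2
  p_C = 0.3
Multiply by the mixture weights:
  w_A·p_A = 0.22 × 0.17 = 0.0374
  w_B·p_B = 0.38 × 0.2 = 0.076
  w_C·p_C = 0.40 × 0.3 = 0.12
Evidence: 0.0374 + 0.076 + 0.12 = 0.2334
P(Segment B | x) = 0.076 / 0.2334 ≈ 0.3256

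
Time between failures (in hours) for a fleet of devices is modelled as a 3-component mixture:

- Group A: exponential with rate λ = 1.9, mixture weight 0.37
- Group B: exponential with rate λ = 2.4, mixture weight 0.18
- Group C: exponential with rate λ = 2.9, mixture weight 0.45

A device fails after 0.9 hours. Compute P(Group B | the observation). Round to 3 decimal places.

0.183

Posterior ∝ prior × likelihood, so P(k | x) ∝ π_k f_k(x); normalise over all components.
Component likelihoods at x = 0.9 hours:
  L_A = 0.343645
  L_B = 0.27678
  L_C = 0.21325
Weight by the priors:
  π_A·L_A = 0.37 × 0.343645 = 0.127149
  π_B·L_B = 0.18 × 0.27678 = 0.0498205
  π_C·L_C = 0.45 × 0.21325 = 0.0959626
Normaliser: 0.127149 + 0.0498205 + 0.0959626 = 0.272932
So the posterior for Group B is 0.0498205 / 0.272932 ≈ 0.183.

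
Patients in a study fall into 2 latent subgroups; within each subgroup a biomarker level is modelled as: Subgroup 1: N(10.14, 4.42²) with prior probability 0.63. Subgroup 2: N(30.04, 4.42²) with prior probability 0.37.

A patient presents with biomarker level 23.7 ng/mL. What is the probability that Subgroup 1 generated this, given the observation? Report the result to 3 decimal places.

0.041

P(component k | x) = π_k·f_k(x) / marginal(x), where marginal(x) = Σ_j π_j·f_j(x).
Normal densities:
  L_1 = (1/(4.42·√(2π)))·exp(−(23.7−10.14)²/(2·4.42²)) = 0.090258·exp(-4.70592) = 0.000816077
  L_2 = (1/(4.42·√(2π)))·exp(−(23.7−30.04)²/(2·4.42²)) = 0.090258·exp(-1.02874) = 0.0322636
Weight by the priors:
  π_1·L_1 = 0.63 × 0.000816077 = 0.000514129
  π_2·L_2 = 0.37 × 0.0322636 = 0.0119375
Evidence: 0.000514129 + 0.0119375 = 0.0124517
So the posterior for Subgroup 1 is 0.000514129 / 0.0124517 ≈ 0.041.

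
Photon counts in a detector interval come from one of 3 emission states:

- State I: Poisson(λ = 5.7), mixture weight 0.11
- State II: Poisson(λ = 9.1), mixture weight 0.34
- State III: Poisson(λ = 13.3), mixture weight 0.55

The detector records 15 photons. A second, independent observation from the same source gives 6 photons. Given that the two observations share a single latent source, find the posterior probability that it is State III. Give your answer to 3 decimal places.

0.509

The responsibility of component k is P(Z=k) f_k(x) divided by Σ_j P(Z=j) f_j(x).
Since both observations come from the same component, the likelihood for component k is f_k(x₁)·f_k(x₂).
  p_I = [e^(−5.7)·5.7^15/15! = 0.000557371] × [0.159382] = 8.88347e-05
  p_II = [e^(−9.1)·9.1^15/15! = 0.0207511] × [0.0880716] = 0.00182758
  p_III = [e^(−13.3)·13.3^15/15! = 0.0922908] × [0.0128724] = 0.00118801
Multiply by the mixture weights:
  P(Z=I)·p_I = 0.11 × 8.88347e-05 = 9.77182e-06
  P(Z=II)·p_II = 0.34 × 0.00182758 = 0.000621379
  P(Z=III)·p_III = 0.55 × 0.00118801 = 0.000653404
Evidence: 9.77182e-06 + 0.000621379 + 0.000653404 = 0.00128455
Responsibility of State III: 0.000653404 / 0.00128455 ≈ 0.509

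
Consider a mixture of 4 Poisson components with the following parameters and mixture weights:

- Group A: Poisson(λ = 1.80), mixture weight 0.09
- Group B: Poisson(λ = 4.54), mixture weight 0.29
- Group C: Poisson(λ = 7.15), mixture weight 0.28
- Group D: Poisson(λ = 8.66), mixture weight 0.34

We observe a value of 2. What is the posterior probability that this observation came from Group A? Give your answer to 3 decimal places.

0.378

The responsibility of component k is w_k f_k(x) divided by Σ_j w_j f_j(x).
Poisson probabilities:
  f_A = e^(−1.80)·1.80^2/2! = 0.267784
  f_B = e^(−4.54)·4.54^2/2! = 0.109998
  f_C = e^(−7.15)·7.15^2/2! = 0.0200621
  f_D = e^(−8.66)·8.66^2/2! = 0.00650153
Prior × likelihood for each component:
  w_A·f_A = 0.09 × 0.267784 = 0.0241006
  w_B·f_B = 0.29 × 0.109998 = 0.0318994
  w_C·f_C = 0.28 × 0.0200621 = 0.00561739
  w_D·f_D = 0.34 × 0.00650153 = 0.00221052
Marginal: 0.0241006 + 0.0318994 + 0.00561739 + 0.00221052 = 0.0638279
Responsibility of Group A: 0.0241006 / 0.0638279 ≈ 0.378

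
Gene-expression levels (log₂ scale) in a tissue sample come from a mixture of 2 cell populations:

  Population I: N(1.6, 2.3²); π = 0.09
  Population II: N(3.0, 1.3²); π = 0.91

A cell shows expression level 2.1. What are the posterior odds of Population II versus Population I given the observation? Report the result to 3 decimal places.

Since P(k|x) ∝ P(Z=k) f_k(x), the posterior odds are P(Z=i) f_i(x) / (P(Z=j) f_j(x)).
Evaluate each component's likelihood at the observed value:
  L_I = (1/(2.3·√(2π)))·exp(−(2.1−1.6)²/(2·2.3²)) = 0.173453·exp(-0.02363) = 0.169403
  L_II = (1/(1.3·√(2π)))·exp(−(2.1−3.0)²/(2·1.3²)) = 0.306879·exp(-0.23964) = 0.241485
0.219751 / 0.0152462 ≈ 14.413

14.413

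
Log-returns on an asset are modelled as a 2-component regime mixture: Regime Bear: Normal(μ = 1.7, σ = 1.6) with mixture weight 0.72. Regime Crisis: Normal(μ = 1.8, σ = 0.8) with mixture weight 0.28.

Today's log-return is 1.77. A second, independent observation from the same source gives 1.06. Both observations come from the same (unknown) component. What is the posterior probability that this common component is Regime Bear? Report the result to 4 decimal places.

0.4764

By Bayes' theorem, P(k | x) = π_k f_k(x) / Σ_j π_j f_j(x).
Since both observations come from the same component, the likelihood for component k is f_k(x₁)·f_k(x₂).
  p_Bear = [(1/(1.6·√(2π)))·exp(−(1.77−1.7)²/(2·1.6²)) = 0.249339·exp(-0.00096) = 0.2491] × [0.230169] = 0.0573352
  p_Crisis = [(1/(0.8·√(2π)))·exp(−(1.77−1.8)²/(2·0.8²)) = 0.498678·exp(-0.00070) = 0.498327] × [0.325105] = 0.162009
Unnormalised posteriors:
  π_Bear·p_Bear = 0.72 × 0.0573352 = 0.0412813
  π_Crisis·p_Crisis = 0.28 × 0.162009 = 0.0453624
Sum: 0.0412813 + 0.0453624 = 0.0866437
P(Regime Bear | data) ≈ 0.4764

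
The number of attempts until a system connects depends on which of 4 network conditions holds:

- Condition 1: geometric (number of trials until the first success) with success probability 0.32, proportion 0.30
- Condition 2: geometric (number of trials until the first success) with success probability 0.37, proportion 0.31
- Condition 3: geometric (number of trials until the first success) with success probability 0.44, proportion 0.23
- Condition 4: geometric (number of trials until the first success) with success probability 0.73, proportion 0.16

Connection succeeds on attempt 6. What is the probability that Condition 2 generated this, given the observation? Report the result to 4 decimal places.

0.3662

By Bayes' theorem, P(k | x) = π_k f_k(x) / Σ_j π_j f_j(x).
Component likelihoods at x = 6:
  f_1 = 0.32·(1−0.32)^5 = 0.32·0.145393 = 0.0465259
  f_2 = 0.37·(1−0.37)^5 = 0.37·0.0992437 = 0.0367202
  f_3 = 0.44·(1−0.44)^5 = 0.44·0.0550732 = 0.0242322
  f_4 = 0.73·(1−0.73)^5 = 0.73·0.00143489 = 0.00104747
Multiply by the mixture weights:
  π_1·f_1 = 0.30 × 0.0465259 = 0.0139578
  π_2·f_2 = 0.31 × 0.0367202 = 0.0113832
  π_3·f_3 = 0.23 × 0.0242322 = 0.00557341
  π_4·f_4 = 0.16 × 0.00104747 = 0.000167595
Denominator: 0.0139578 + 0.0113832 + 0.00557341 + 0.000167595 = 0.031082
P(Condition 2 | 6) = 0.0113832 / 0.031082 ≈ 0.3662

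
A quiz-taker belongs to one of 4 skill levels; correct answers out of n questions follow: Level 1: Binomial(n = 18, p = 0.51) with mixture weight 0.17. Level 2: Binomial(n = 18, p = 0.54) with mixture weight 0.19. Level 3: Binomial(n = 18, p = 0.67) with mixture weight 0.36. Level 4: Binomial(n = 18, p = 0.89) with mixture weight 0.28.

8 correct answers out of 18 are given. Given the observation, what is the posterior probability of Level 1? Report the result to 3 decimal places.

By Bayes' theorem, P(k | x) = w_k f_k(x) / Σ_j w_j f_j(x).
Binomial probabilities:
  f_1 = C(18,8)·0.51^8·0.49^10 = 43758·0.00457679·0.000797923 = 0.159801
  f_2 = C(18,8)·0.54^8·0.46^10 = 43758·0.0072302·0.000424207 = 0.13421
  f_3 = C(18,8)·0.67^8·0.33^10 = 43758·0.0406068·1.53158e-05 = 0.0272142
  f_4 = C(18,8)·0.89^8·0.11^10 = 43758·0.393659·2.59374e-10 = 4.46791e-06
Unnormalised posteriors:
  w_1·f_1 = 0.17 × 0.159801 = 0.0271662
  w_2·f_2 = 0.19 × 0.13421 = 0.0255
  w_3·f_3 = 0.36 × 0.0272142 = 0.00979711
  w_4·f_4 = 0.28 × 4.46791e-06 = 1.25101e-06
Marginal: 0.0271662 + 0.0255 + 0.00979711 + 1.25101e-06 = 0.0624645
So the posterior for Level 1 is 0.0271662 / 0.0624645 ≈ 0.435.

0.435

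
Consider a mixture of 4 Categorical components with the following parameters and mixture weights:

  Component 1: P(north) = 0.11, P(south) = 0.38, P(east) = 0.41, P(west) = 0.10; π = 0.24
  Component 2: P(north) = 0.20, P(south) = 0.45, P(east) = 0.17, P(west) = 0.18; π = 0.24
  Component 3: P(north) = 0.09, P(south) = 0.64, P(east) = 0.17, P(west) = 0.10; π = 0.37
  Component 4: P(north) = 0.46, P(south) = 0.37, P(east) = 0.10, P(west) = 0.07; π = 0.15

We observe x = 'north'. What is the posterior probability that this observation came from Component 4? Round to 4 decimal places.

By Bayes' theorem, P(k | x) = w_k f_k(x) / Σ_j w_j f_j(x).
Component likelihoods at x = 'north':
  p_1 = 0.11
  p_2 = 0.2
  p_3 = 0.09
  p_4 = 0.46
Unnormalised posteriors:
  w_1·p_1 = 0.24 × 0.11 = 0.0264
  w_2·p_2 = 0.24 × 0.2 = 0.048
  w_3·p_3 = 0.37 × 0.09 = 0.0333
  w_4·p_4 = 0.15 × 0.46 = 0.069
Evidence: 0.0264 + 0.048 + 0.0333 + 0.069 = 0.1767
So the posterior for Component 4 is 0.069 / 0.1767 ≈ 0.3905.

0.3905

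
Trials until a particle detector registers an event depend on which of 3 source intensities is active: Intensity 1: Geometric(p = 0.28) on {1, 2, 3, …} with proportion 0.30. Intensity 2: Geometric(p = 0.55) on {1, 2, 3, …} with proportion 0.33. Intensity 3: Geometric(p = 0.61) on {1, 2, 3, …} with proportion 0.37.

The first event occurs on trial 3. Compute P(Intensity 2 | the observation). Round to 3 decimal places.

0.321

The responsibility of component k is π_k f_k(x) divided by Σ_j π_j f_j(x).
Geometric probabilities:
  p_1 = 0.28·(1−0.28)^2 = 0.28·0.5184 = 0.145152
  p_2 = 0.55·(1−0.55)^2 = 0.55·0.2025 = 0.111375
  p_3 = 0.61·(1−0.61)^2 = 0.61·0.1521 = 0.092781
Weight by the priors:
  π_1·p_1 = 0.30 × 0.145152 = 0.0435456
  π_2·p_2 = 0.33 × 0.111375 = 0.0367537
  π_3·p_3 = 0.37 × 0.092781 = 0.034329
Normaliser: 0.0435456 + 0.0367537 + 0.034329 = 0.114628
Responsibility of Intensity 2: 0.0367537 / 0.114628 ≈ 0.321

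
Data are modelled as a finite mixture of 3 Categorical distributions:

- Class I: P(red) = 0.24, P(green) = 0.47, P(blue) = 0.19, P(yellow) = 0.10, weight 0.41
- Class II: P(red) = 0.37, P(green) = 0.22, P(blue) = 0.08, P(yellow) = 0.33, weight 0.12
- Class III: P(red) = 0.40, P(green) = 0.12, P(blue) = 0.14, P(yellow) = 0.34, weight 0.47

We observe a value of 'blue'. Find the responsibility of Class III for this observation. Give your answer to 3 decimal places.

0.429

P(component k | x) = π_k·f_k(x) / marginal(x), where marginal(x) = Σ_j π_j·f_j(x).
Categorical probabilities:
  p_I = P(blue | comp) = 0.19
  p_II = P(blue | comp) = 0.08
  p_III = P(blue | comp) = 0.14
Unnormalised posteriors:
  π_I·p_I = 0.41 × 0.19 = 0.0779
  π_II·p_II = 0.12 × 0.08 = 0.0096
  π_III·p_III = 0.47 × 0.14 = 0.0658
Evidence: 0.0779 + 0.0096 + 0.0658 = 0.1533
So the posterior for Class III is 0.0658 / 0.1533 ≈ 0.429.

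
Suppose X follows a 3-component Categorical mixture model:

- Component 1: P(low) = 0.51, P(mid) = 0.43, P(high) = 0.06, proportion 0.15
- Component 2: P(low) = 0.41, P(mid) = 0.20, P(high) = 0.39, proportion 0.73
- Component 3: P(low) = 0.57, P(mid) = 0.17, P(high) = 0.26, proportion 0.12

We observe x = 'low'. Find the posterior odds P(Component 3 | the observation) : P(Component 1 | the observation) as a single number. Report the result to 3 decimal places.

Only the two components matter; the odds are (π_i f_i(x)) / (π_j f_j(x)).
Categorical probabilities:
  L_1 = 0.51
  L_2 = 0.41
  L_3 = 0.57
Odds = (0.12/0.15) × (0.57/0.51) = 0.8 × 1.11765 ≈ 0.894

0.894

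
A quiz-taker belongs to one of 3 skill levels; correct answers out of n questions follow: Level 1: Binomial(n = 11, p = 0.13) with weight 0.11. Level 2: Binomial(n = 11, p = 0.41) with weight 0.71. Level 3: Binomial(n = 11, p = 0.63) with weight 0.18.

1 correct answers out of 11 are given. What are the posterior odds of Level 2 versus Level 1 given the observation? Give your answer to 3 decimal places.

0.419

The posterior odds equal the prior odds times the likelihood ratio: (π_i/π_j)·(f_i(x)/f_j(x)).
Evaluate each component's likelihood at the observed value:
  f_1 = 0.355245
  f_2 = 0.0230514
  f_3 = 0.000333235
Odds = (0.71/0.11) × (0.0230514/0.355245) = 6.45455 × 0.0648886 ≈ 0.419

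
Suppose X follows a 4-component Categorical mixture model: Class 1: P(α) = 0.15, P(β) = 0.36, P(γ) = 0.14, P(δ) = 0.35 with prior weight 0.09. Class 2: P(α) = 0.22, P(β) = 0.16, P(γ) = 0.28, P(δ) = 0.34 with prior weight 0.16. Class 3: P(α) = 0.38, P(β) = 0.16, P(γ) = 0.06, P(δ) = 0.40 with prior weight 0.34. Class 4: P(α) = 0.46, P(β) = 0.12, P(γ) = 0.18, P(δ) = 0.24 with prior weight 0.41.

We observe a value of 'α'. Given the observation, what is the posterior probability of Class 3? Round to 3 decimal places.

0.353

By Bayes' theorem, P(k | x) = P(Z=k) f_k(x) / Σ_j P(Z=j) f_j(x).
Categorical probabilities:
  f_1 = P(α | comp) = 0.15
  f_2 = P(α | comp) = 0.22
  f_3 = P(α | comp) = 0.38
  f_4 = P(α | comp) = 0.46
Prior × likelihood for each component:
  P(Z=1)·f_1 = 0.09 × 0.15 = 0.0135
  P(Z=2)·f_2 = 0.16 × 0.22 = 0.0352
  P(Z=3)·f_3 = 0.34 × 0.38 = 0.1292
  P(Z=4)·f_4 = 0.41 × 0.46 = 0.1886
Evidence: 0.0135 + 0.0352 + 0.1292 + 0.1886 = 0.3665
P(Class 3 | data) ≈ 0.353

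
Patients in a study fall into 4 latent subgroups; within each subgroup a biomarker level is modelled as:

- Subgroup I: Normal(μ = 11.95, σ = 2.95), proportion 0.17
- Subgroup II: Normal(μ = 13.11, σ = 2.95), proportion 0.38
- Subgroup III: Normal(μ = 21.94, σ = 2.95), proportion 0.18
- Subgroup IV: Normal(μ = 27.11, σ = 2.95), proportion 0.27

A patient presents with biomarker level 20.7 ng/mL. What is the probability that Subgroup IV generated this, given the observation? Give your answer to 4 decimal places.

0.1235

Apply Bayes' rule: the posterior for each component is proportional to its prior times its likelihood at x.
Normal densities:
  L_I = 0.00166218
  L_II = 0.00493895
  L_III = 0.1238
  L_IV = 0.0127599
Prior × likelihood for each component:
  π_I·L_I = 0.17 × 0.00166218 = 0.000282571
  π_II·L_II = 0.38 × 0.00493895 = 0.0018768
  π_III·L_III = 0.18 × 0.1238 = 0.022284
  π_IV·L_IV = 0.27 × 0.0127599 = 0.00344516
Normaliser: 0.000282571 + 0.0018768 + 0.022284 + 0.00344516 = 0.0278886
P(Subgroup IV | 20.7 ng/mL) ≈ 0.1235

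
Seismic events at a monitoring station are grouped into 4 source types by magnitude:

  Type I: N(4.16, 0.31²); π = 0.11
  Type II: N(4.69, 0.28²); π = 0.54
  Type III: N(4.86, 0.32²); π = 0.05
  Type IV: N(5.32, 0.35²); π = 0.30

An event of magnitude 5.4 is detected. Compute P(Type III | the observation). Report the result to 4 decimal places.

P(component k | x) = π_k·f_k(x) / marginal(x), where marginal(x) = Σ_j π_j·f_j(x).
Evaluate each component's likelihood at the observed value:
  f_I = 0.00043171
  f_II = 0.0572175
  f_III = 0.300192
  f_IV = 1.11045
Multiply by the mixture weights:
  π_I·f_I = 0.11 × 0.00043171 = 4.74881e-05
  π_II·f_II = 0.54 × 0.0572175 = 0.0308974
  π_III·f_III = 0.05 × 0.300192 = 0.0150096
  π_IV·f_IV = 0.30 × 1.11045 = 0.333134
Marginal: 4.74881e-05 + 0.0308974 + 0.0150096 + 0.333134 = 0.379088
Responsibility of Type III: 0.0150096 / 0.379088 ≈ 0.0396

0.0396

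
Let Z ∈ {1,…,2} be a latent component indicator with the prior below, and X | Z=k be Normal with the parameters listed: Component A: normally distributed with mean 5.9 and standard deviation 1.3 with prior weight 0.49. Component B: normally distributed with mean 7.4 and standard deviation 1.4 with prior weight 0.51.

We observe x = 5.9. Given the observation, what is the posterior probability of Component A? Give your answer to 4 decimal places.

0.6475

By Bayes' theorem, P(k | x) = w_k f_k(x) / Σ_j w_j f_j(x).
Evaluate each component's likelihood at the observed value:
  p_A = 0.306879
  p_B = 0.160511
Multiply by the mixture weights:
  w_A·p_A = 0.49 × 0.306879 = 0.150371
  w_B·p_B = 0.51 × 0.160511 = 0.0818608
Sum: 0.150371 + 0.0818608 = 0.232231
Responsibility of Component A: 0.150371 / 0.232231 ≈ 0.6475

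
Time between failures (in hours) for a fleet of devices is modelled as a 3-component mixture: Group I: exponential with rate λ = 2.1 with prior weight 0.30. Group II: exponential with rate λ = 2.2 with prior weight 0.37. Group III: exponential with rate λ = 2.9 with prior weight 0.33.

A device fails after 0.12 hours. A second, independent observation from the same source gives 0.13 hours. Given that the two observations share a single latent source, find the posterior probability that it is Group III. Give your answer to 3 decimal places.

P(component k | x) = π_k·f_k(x) / marginal(x), where marginal(x) = Σ_j π_j·f_j(x).
Since both observations come from the same component, the likelihood for component k is f_k(x₁)·f_k(x₂).
  L_I = [2.1·e^(−2.1·0.12) = 2.1·e^(−0.2520) = 1.63221] × [1.59829] = 2.60876
  L_II = [2.2·e^(−2.2·0.12) = 2.2·e^(−0.2640) = 1.68954] × [1.65278] = 2.79244
  L_III = [2.9·e^(−2.9·0.12) = 2.9·e^(−0.3480) = 2.04769] × [1.98916] = 4.07317
Weight by the priors:
  π_I·L_I = 0.30 × 2.60876 = 0.782628
  π_II·L_II = 0.37 × 2.79244 = 1.0332
  π_III·L_III = 0.33 × 4.07317 = 1.34415
Sum: 0.782628 + 1.0332 + 1.34415 = 3.15998
P(Group III | x₁, x₂) ≈ 0.425

0.425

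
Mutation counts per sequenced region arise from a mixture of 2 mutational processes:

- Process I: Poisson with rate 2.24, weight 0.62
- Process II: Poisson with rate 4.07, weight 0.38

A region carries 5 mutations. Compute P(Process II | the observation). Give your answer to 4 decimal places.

Apply Bayes' rule: the posterior for each component is proportional to its prior times its likelihood at x.
Poisson probabilities:
  p_I = 0.050031
  p_II = 0.158932
Prior × likelihood for each component:
  w_I·p_I = 0.62 × 0.050031 = 0.0310192
  w_II·p_II = 0.38 × 0.158932 = 0.0603943
Marginal: 0.0310192 + 0.0603943 = 0.0914135
Responsibility of Process II: 0.0603943 / 0.0914135 ≈ 0.6607

0.6607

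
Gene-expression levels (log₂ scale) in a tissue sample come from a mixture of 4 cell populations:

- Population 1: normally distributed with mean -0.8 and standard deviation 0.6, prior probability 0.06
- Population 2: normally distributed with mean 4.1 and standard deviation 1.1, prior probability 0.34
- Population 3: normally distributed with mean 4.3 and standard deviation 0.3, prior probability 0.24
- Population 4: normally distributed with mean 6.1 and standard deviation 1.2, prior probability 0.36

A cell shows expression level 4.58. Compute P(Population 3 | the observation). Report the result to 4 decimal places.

Apply Bayes' rule: the posterior for each component is proportional to its prior times its likelihood at x.
Normal densities:
  f_1 = (1/(0.6·√(2π)))·exp(−(4.58−-0.8)²/(2·0.6²)) = 0.664904·exp(-40.20056) = 2.31142e-18
  f_2 = (1/(1.1·√(2π)))·exp(−(4.58−4.1)²/(2·1.1²)) = 0.362675·exp(-0.09521) = 0.329739
  f_3 = (1/(0.3·√(2π)))·exp(−(4.58−4.3)²/(2·0.3²)) = 1.329808·exp(-0.43556) = 0.860259
  f_4 = (1/(1.2·√(2π)))·exp(−(4.58−6.1)²/(2·1.2²)) = 0.332452·exp(-0.80222) = 0.149049
Multiply by the mixture weights:
  π_1·f_1 = 0.06 × 2.31142e-18 = 1.38685e-19
  π_2·f_2 = 0.34 × 0.329739 = 0.112111
  π_3·f_3 = 0.24 × 0.860259 = 0.206462
  π_4·f_4 = 0.36 × 0.149049 = 0.0536575
Denominator: 1.38685e-19 + 0.112111 + 0.206462 + 0.0536575 = 0.372231
Responsibility of Population 3: 0.206462 / 0.372231 ≈ 0.5547

0.5547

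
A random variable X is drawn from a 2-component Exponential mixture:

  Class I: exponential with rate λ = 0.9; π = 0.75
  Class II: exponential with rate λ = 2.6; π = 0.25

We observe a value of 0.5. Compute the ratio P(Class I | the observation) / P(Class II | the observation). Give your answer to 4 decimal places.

Only the two components matter; the odds are (π_i f_i(x)) / (π_j f_j(x)).
Exponential densities:
  f_I = 0.9·e^(−0.9·0.5) = 0.9·e^(−0.4500) = 0.573865
  f_II = 2.6·e^(−2.6·0.5) = 2.6·e^(−1.3000) = 0.708583
Odds = (0.75/0.25) × (0.573865/0.708583) = 3 × 0.809878 ≈ 2.4296

2.4296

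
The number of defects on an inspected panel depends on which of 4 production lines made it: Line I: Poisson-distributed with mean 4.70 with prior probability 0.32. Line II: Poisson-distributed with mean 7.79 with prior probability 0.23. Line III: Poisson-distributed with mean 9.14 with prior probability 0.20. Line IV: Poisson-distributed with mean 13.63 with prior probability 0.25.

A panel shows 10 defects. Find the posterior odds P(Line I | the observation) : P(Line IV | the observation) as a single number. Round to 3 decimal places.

Only the two components matter; the odds are (π_i f_i(x)) / (π_j f_j(x)).
Evaluate each component's likelihood at the observed value:
  f_I = 0.0131835
  f_II = 0.093855
  f_III = 0.120295
  f_IV = 0.0734111
Posterior odds = (π_I·f_I) / (π_IV·f_IV) = (0.32·0.0131835) / (0.25·0.0734111) = 0.00421873 / 0.0183528 ≈ 0.230

0.230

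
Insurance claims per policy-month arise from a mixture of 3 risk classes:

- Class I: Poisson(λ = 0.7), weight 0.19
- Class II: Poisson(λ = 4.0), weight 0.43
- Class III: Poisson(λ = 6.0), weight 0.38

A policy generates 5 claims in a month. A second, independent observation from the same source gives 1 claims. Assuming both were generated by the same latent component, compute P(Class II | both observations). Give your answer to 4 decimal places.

0.8377

Posterior ∝ prior × likelihood, so P(k | x) ∝ w_k f_k(x); normalise over all components.
Since both observations come from the same component, the likelihood for component k is f_k(x₁)·f_k(x₂).
  f_I = [0.000695509] × [0.34761] = 0.000241766
  f_II = [0.156293] × [0.0732626] = 0.0114505
  f_III = [0.160623] × [0.0148725] = 0.00238887
Unnormalised posteriors:
  w_I·f_I = 0.19 × 0.000241766 = 4.59355e-05
  w_II·f_II = 0.43 × 0.0114505 = 0.0049237
  w_III·f_III = 0.38 × 0.00238887 = 0.000907771
Normaliser: 4.59355e-05 + 0.0049237 + 0.000907771 = 0.0058774
So the posterior for Class II is 0.0049237 / 0.0058774 ≈ 0.8377.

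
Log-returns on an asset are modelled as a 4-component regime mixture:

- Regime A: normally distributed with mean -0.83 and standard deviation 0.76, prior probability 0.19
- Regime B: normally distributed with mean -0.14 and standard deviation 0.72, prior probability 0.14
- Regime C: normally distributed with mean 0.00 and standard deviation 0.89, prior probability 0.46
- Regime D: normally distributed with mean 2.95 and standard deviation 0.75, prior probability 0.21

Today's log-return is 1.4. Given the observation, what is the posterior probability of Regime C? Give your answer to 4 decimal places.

0.7274

Apply Bayes' rule: the posterior for each component is proportional to its prior times its likelihood at x.
Component likelihoods at x = 1.4:
  p_A = 0.00708839
  p_B = 0.0562552
  p_C = 0.130078
  p_D = 0.0628621
Prior × likelihood for each component:
  π_A·p_A = 0.19 × 0.00708839 = 0.00134679
  π_B·p_B = 0.14 × 0.0562552 = 0.00787572
  π_C·p_C = 0.46 × 0.130078 = 0.0598358
  π_D·p_D = 0.21 × 0.0628621 = 0.013201
Marginal: 0.00134679 + 0.00787572 + 0.0598358 + 0.013201 = 0.0822594
P(Regime C | data) ≈ 0.7274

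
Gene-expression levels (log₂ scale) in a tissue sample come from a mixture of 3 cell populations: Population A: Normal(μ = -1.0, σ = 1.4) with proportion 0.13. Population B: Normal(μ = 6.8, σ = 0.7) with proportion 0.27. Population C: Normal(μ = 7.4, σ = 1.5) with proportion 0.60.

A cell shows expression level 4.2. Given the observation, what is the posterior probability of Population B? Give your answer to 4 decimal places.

P(component k | x) = w_k·f_k(x) / marginal(x), where marginal(x) = Σ_j w_j·f_j(x).
Normal densities:
  p_A = 0.000287764
  p_B = 0.000575528
  p_C = 0.0273248
Unnormalised posteriors:
  w_A·p_A = 0.13 × 0.000287764 = 3.74093e-05
  w_B·p_B = 0.27 × 0.000575528 = 0.000155393
  w_C·p_C = 0.60 × 0.0273248 = 0.0163949
Denominator: 3.74093e-05 + 0.000155393 + 0.0163949 = 0.0165877
P(Population B | x) = 0.000155393 / 0.0165877 ≈ 0.0094

0.0094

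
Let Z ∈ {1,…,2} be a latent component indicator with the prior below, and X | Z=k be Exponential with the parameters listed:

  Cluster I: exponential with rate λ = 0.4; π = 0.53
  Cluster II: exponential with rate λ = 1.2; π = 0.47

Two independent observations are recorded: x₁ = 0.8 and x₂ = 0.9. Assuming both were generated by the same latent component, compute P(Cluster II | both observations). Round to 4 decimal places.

Posterior ∝ prior × likelihood, so P(k | x) ∝ w_k f_k(x); normalise over all components.
Since both observations come from the same component, the likelihood for component k is f_k(x₁)·f_k(x₂).
  f_I = [0.4·e^(−0.4·0.8) = 0.4·e^(−0.3200) = 0.29046] × [0.279071] = 0.0810587
  f_II = [1.2·e^(−1.2·0.8) = 1.2·e^(−0.9600) = 0.459471] × [0.407515] = 0.187241
Prior × likelihood for each component:
  w_I·f_I = 0.53 × 0.0810587 = 0.0429611
  w_II·f_II = 0.47 × 0.187241 = 0.0880034
Denominator: 0.0429611 + 0.0880034 = 0.130965
So the posterior for Cluster II is 0.0880034 / 0.130965 ≈ 0.6720.

0.6720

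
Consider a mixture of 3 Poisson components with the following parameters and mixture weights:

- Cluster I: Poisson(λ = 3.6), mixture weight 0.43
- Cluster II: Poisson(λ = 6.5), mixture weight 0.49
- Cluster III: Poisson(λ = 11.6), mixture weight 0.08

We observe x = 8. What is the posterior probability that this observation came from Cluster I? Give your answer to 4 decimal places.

0.1135

P(component k | x) = π_k·f_k(x) / marginal(x), where marginal(x) = Σ_j π_j·f_j(x).
Evaluate each component's likelihood at the observed value:
  f_I = e^(−3.6)·3.6^8/8! = 0.0191179
  f_II = e^(−6.5)·6.5^8/8! = 0.118815
  f_III = e^(−11.6)·11.6^8/8! = 0.0745294
Multiply by the mixture weights:
  π_I·f_I = 0.43 × 0.0191179 = 0.00822068
  π_II·f_II = 0.49 × 0.118815 = 0.0582195
  π_III·f_III = 0.08 × 0.0745294 = 0.00596235
Denominator: 0.00822068 + 0.0582195 + 0.00596235 = 0.0724025
P(Cluster I | data) ≈ 0.1135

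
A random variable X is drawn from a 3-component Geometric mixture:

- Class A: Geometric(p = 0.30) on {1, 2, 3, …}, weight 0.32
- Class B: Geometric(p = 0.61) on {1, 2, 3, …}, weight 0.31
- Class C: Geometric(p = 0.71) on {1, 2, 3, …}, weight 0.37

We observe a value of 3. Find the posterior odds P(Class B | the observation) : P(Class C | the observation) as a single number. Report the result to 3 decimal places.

1.302

Only the two components matter; the odds are (w_i f_i(x)) / (w_j f_j(x)).
Component likelihoods at x = 3:
  p_A = 0.30·(1−0.30)^2 = 0.30·0.49 = 0.147
  p_B = 0.61·(1−0.61)^2 = 0.61·0.1521 = 0.092781
  p_C = 0.71·(1−0.71)^2 = 0.71·0.0841 = 0.059711
Odds = (0.31/0.37) × (0.092781/0.059711) = 0.837838 × 1.55383 ≈ 1.302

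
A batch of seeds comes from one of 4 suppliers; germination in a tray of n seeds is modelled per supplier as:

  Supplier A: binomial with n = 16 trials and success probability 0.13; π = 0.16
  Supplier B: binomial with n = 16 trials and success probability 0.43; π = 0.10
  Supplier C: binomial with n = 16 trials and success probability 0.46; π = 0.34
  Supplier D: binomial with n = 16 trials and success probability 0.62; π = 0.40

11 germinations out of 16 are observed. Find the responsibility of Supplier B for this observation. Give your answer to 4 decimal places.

0.0278

The responsibility of component k is P(Z=k) f_k(x) divided by Σ_j P(Z=j) f_j(x).
Binomial probabilities:
  f_A = C(16,11)·0.13^11·0.87^5 = 4368·1.79216e-10·0.498421 = 3.90172e-07
  f_B = C(16,11)·0.43^11·0.57^5 = 4368·9.29294e-05·0.0601692 = 0.0244236
  f_C = C(16,11)·0.46^11·0.54^5 = 4368·0.000195135·0.0459165 = 0.039137
  f_D = C(16,11)·0.62^11·0.38^5 = 4368·0.00520366·0.00792352 = 0.180098
Unnormalised posteriors:
  P(Z=A)·f_A = 0.16 × 3.90172e-07 = 6.24275e-08
  P(Z=B)·f_B = 0.10 × 0.0244236 = 0.00244236
  P(Z=C)·f_C = 0.34 × 0.039137 = 0.0133066
  P(Z=D)·f_D = 0.40 × 0.180098 = 0.0720393
Marginal: 6.24275e-08 + 0.00244236 + 0.0133066 + 0.0720393 = 0.0877883
P(Supplier B | the observation) = 0.00244236 / 0.0877883 ≈ 0.0278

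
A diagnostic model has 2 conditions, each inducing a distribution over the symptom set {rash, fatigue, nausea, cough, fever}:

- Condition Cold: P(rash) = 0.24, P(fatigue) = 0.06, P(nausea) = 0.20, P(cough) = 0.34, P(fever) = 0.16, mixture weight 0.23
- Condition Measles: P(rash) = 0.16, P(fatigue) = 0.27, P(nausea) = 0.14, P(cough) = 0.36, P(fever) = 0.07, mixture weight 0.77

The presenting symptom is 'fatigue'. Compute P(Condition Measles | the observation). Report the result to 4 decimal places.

P(component k | x) = π_k·f_k(x) / marginal(x), where marginal(x) = Σ_j π_j·f_j(x).
Evaluate each component's likelihood at the observed value:
  L_Cold = P(fatigue | comp) = 0.06
  L_Measles = P(fatigue | comp) = 0.27
Weight by the priors:
  π_Cold·L_Cold = 0.23 × 0.06 = 0.0138
  π_Measles·L_Measles = 0.77 × 0.27 = 0.2079
Sum: 0.0138 + 0.2079 = 0.2217
P(Condition Measles | 'fatigue') ≈ 0.9378

0.9378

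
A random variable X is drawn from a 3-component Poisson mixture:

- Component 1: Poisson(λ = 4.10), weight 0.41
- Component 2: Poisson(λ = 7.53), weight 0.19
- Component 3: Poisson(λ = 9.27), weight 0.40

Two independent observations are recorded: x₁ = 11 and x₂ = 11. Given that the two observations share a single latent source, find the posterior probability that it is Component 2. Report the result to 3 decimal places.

0.137

By Bayes' theorem, P(k | x) = π_k f_k(x) / Σ_j π_j f_j(x).
Since both observations come from the same component, the likelihood for component k is f_k(x₁)·f_k(x₂).
  L_1 = [0.00228486] × [0.00228486] = 5.22058e-06
  L_2 = [0.0593406] × [0.0593406] = 0.0035213
  L_3 = [0.102521] × [0.102521] = 0.0105105
Multiply by the mixture weights:
  π_1·L_1 = 0.41 × 5.22058e-06 = 2.14044e-06
  π_2·L_2 = 0.19 × 0.0035213 = 0.000669047
  π_3·L_3 = 0.40 × 0.0105105 = 0.0042042
Denominator: 2.14044e-06 + 0.000669047 + 0.0042042 = 0.00487538
P(Component 2 | data) = 0.000669047 / 0.00487538 ≈ 0.137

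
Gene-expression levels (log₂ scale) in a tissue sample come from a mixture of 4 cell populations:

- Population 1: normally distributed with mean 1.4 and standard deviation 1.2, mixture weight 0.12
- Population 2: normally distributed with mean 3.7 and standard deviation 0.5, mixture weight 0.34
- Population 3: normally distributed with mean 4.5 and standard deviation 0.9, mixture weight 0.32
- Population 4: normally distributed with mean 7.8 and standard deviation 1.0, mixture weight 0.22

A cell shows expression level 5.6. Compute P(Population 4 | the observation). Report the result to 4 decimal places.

0.1036

Posterior ∝ prior × likelihood, so P(k | x) ∝ P(Z=k) f_k(x); normalise over all components.
Normal densities:
  L_1 = (1/(1.2·√(2π)))·exp(−(5.6−1.4)²/(2·1.2²)) = 0.332452·exp(-6.12500) = 0.000727236
  L_2 = (1/(0.5·√(2π)))·exp(−(5.6−3.7)²/(2·0.5²)) = 0.797885·exp(-7.22000) = 0.000583894
  L_3 = (1/(0.9·√(2π)))·exp(−(5.6−4.5)²/(2·0.9²)) = 0.443269·exp(-0.74691) = 0.210033
  L_4 = (1/(1.0·√(2π)))·exp(−(5.6−7.8)²/(2·1.0²)) = 0.398942·exp(-2.42000) = 0.0354746
Unnormalised posteriors:
  P(Z=1)·L_1 = 0.12 × 0.000727236 = 8.72683e-05
  P(Z=2)·L_2 = 0.34 × 0.000583894 = 0.000198524
  P(Z=3)·L_3 = 0.32 × 0.210033 = 0.0672105
  P(Z=4)·L_4 = 0.22 × 0.0354746 = 0.00780441
Denominator: 8.72683e-05 + 0.000198524 + 0.0672105 + 0.00780441 = 0.0753007
P(Population 4 | 5.6) = 0.00780441 / 0.0753007 ≈ 0.1036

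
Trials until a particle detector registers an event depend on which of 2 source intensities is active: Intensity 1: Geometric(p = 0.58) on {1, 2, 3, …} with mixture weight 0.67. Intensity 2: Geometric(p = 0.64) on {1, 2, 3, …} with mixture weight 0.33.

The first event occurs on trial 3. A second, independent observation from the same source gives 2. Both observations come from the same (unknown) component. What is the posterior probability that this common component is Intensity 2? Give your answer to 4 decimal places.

0.2741

The responsibility of component k is w_k f_k(x) divided by Σ_j w_j f_j(x).
Since both observations come from the same component, the likelihood for component k is f_k(x₁)·f_k(x₂).
  L_1 = [0.58·(1−0.58)^2 = 0.58·0.1764 = 0.102312] × [0.2436] = 0.0249232
  L_2 = [0.64·(1−0.64)^2 = 0.64·0.1296 = 0.082944] × [0.2304] = 0.0191103
Unnormalised posteriors:
  w_1·L_1 = 0.67 × 0.0249232 = 0.0166985
  w_2·L_2 = 0.33 × 0.0191103 = 0.0063064
Evidence: 0.0166985 + 0.0063064 = 0.0230049
P(Intensity 2 | data) ≈ 0.2741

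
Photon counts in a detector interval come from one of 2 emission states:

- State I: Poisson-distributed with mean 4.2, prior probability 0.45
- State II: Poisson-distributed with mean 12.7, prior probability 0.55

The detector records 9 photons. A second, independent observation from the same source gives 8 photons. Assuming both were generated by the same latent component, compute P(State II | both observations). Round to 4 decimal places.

0.8820

Apply Bayes' rule: the posterior for each component is proportional to its prior times its likelihood at x.
Since both observations come from the same component, the likelihood for component k is f_k(x₁)·f_k(x₂).
  f_I = [e^(−4.2)·4.2^9/9! = 0.0168052] × [0.0360111] = 0.000605175
  f_II = [e^(−12.7)·12.7^9/9! = 0.0722654] × [0.0512117] = 0.00370084
Unnormalised posteriors:
  w_I·f_I = 0.45 × 0.000605175 = 0.000272329
  w_II·f_II = 0.55 × 0.00370084 = 0.00203546
Marginal: 0.000272329 + 0.00203546 = 0.00230779
So the posterior for State II is 0.00203546 / 0.00230779 ≈ 0.8820.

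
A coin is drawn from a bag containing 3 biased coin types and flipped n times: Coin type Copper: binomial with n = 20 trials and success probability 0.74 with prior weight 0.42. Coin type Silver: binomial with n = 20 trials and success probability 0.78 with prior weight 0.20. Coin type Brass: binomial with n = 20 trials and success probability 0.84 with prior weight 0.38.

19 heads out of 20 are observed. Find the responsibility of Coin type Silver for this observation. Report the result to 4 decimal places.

0.1322

Apply Bayes' rule: the posterior for each component is proportional to its prior times its likelihood at x.
Binomial probabilities:
  L_Copper = 0.0170375
  L_Silver = 0.0391968
  L_Brass = 0.116535
Multiply by the mixture weights:
  π_Copper·L_Copper = 0.42 × 0.0170375 = 0.00715575
  π_Silver·L_Silver = 0.20 × 0.0391968 = 0.00783935
  π_Brass·L_Brass = 0.38 × 0.116535 = 0.0442833
Sum: 0.00715575 + 0.00783935 + 0.0442833 = 0.0592784
P(Coin type Silver | the observation) = 0.00783935 / 0.0592784 ≈ 0.1322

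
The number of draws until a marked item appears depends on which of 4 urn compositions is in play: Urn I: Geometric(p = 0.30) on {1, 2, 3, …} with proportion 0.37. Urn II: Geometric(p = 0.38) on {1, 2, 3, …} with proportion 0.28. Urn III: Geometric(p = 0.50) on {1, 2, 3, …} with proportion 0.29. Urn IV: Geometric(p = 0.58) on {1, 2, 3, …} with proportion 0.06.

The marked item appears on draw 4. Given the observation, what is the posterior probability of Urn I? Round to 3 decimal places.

0.453

The responsibility of component k is π_k f_k(x) divided by Σ_j π_j f_j(x).
Evaluate each component's likelihood at the observed value:
  L_I = 0.1029
  L_II = 0.0905646
  L_III = 0.0625
  L_IV = 0.042971
Unnormalised posteriors:
  π_I·L_I = 0.37 × 0.1029 = 0.038073
  π_II·L_II = 0.28 × 0.0905646 = 0.0253581
  π_III·L_III = 0.29 × 0.0625 = 0.018125
  π_IV·L_IV = 0.06 × 0.042971 = 0.00257826
Sum: 0.038073 + 0.0253581 + 0.018125 + 0.00257826 = 0.0841344
P(Urn I | x) = 0.038073 / 0.0841344 ≈ 0.453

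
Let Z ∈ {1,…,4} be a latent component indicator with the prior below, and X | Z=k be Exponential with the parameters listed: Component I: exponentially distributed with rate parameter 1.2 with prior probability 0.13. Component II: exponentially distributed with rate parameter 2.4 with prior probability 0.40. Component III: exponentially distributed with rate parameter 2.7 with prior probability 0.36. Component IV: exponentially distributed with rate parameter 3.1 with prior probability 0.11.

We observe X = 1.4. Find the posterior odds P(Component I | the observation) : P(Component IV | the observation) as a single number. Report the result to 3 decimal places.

Posterior odds = (π_i f_i(x)) / (π_j f_j(x)); the normalising sum cancels.
Exponential densities:
  L_I = 1.2·e^(−1.2·1.4) = 1.2·e^(−1.6800) = 0.223649
  L_II = 2.4·e^(−2.4·1.4) = 2.4·e^(−3.3600) = 0.0833646
  L_III = 2.7·e^(−2.7·1.4) = 2.7·e^(−3.7800) = 0.0616213
  L_IV = 3.1·e^(−3.1·1.4) = 3.1·e^(−4.3400) = 0.0404132
0.0290743 / 0.00444546 ≈ 6.540

6.540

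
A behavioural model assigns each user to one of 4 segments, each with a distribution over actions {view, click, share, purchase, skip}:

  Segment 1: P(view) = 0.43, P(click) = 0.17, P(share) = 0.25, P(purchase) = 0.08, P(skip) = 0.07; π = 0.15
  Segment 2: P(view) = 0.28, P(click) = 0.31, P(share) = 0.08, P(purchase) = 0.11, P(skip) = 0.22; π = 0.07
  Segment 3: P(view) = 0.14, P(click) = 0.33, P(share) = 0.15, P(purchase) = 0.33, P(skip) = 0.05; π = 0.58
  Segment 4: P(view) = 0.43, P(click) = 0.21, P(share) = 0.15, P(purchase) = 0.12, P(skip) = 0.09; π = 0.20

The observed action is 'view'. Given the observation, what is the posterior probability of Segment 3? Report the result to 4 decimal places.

By Bayes' theorem, P(k | x) = w_k f_k(x) / Σ_j w_j f_j(x).
Categorical probabilities:
  L_1 = P(view | comp) = 0.43
  L_2 = P(view | comp) = 0.28
  L_3 = P(view | comp) = 0.14
  L_4 = P(view | comp) = 0.43
Multiply by the mixture weights:
  w_1·L_1 = 0.15 × 0.43 = 0.0645
  w_2·L_2 = 0.07 × 0.28 = 0.0196
  w_3·L_3 = 0.58 × 0.14 = 0.0812
  w_4·L_4 = 0.20 × 0.43 = 0.086
Sum: 0.0645 + 0.0196 + 0.0812 + 0.086 = 0.2513
So the posterior for Segment 3 is 0.0812 / 0.2513 ≈ 0.3231.

0.3231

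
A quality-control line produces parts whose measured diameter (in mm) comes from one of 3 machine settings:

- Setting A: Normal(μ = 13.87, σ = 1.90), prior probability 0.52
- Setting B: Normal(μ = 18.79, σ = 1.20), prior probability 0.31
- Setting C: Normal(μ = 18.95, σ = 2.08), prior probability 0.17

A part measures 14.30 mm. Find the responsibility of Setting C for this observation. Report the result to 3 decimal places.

0.025

By Bayes' theorem, P(k | x) = π_k f_k(x) / Σ_j π_j f_j(x).
Normal densities:
  p_A = (1/(1.90·√(2π)))·exp(−(14.30−13.87)²/(2·1.90²)) = 0.209970·exp(-0.02561) = 0.204661
  p_B = (1/(1.20·√(2π)))·exp(−(14.30−18.79)²/(2·1.20²)) = 0.332452·exp(-7.00003) = 0.000303146
  p_C = (1/(2.08·√(2π)))·exp(−(14.30−18.95)²/(2·2.08²)) = 0.191799·exp(-2.49890) = 0.0157611
Prior × likelihood for each component:
  π_A·p_A = 0.52 × 0.204661 = 0.106424
  π_B·p_B = 0.31 × 0.000303146 = 9.39754e-05
  π_C·p_C = 0.17 × 0.0157611 = 0.00267939
Normaliser: 0.106424 + 9.39754e-05 + 0.00267939 = 0.109197
So the posterior for Setting C is 0.00267939 / 0.109197 ≈ 0.025.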